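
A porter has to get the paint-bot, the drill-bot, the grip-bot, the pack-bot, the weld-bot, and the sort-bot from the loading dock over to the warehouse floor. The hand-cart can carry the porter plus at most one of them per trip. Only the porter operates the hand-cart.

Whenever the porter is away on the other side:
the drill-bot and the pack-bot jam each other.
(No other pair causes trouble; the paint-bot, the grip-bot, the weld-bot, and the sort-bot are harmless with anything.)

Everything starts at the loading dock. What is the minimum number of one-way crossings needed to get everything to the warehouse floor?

Counting alone: the porter can take at most 1 across per trip to the warehouse floor, so moving all 6 needs at least 6 loaded trips out, with a return between consecutive ones — at least 11 crossings.
The plan below uses exactly 11 crossings, so it is optimal:
1. Porter goes to the warehouse floor with the drill-bot.  [the loading dock: the grip-bot, the pack-bot, the paint-bot, the sort-bot, the weld-bot | the warehouse floor: the drill-bot]
2. Porter goes back to the loading dock alone.  [the loading dock: the grip-bot, the pack-bot, the paint-bot, the sort-bot, the weld-bot | the warehouse floor: the drill-bot]
3. Porter goes to the warehouse floor with the paint-bot.  [the loading dock: the grip-bot, the pack-bot, the sort-bot, the weld-bot | the warehouse floor: the drill-bot, the paint-bot]
4. Porter goes back to the loading dock alone.  [the loading dock: the grip-bot, the pack-bot, the sort-bot, the weld-bot | the warehouse floor: the drill-bot, the paint-bot]
5. Porter goes to the warehouse floor with the grip-bot.  [the loading dock: the pack-bot, the sort-bot, the weld-bot | the warehouse floor: the drill-bot, the grip-bot, the paint-bot]
6. Porter goes back to the loading dock alone.  [the loading dock: the pack-bot, the sort-bot, the weld-bot | the warehouse floor: the drill-bot, the grip-bot, the paint-bot]
7. Porter goes to the warehouse floor with the weld-bot.  [the loading dock: the pack-bot, the sort-bot | the warehouse floor: the drill-bot, the grip-bot, the paint-bot, the weld-bot]
8. Porter goes back to the loading dock alone.  [the loading dock: the pack-bot, the sort-bot | the warehouse floor: the drill-bot, the grip-bot, the paint-bot, the weld-bot]
9. Porter goes to the warehouse floor with the sort-bot.  [the loading dock: the pack-bot | the warehouse floor: the drill-bot, the grip-bot, the paint-bot, the sort-bot, the weld-bot]
10. Porter goes back to the loading dock alone.  [the loading dock: the pack-bot | the warehouse floor: the drill-bot, the grip-bot, the paint-bot, the sort-bot, the weld-bot]
11. Porter goes to the warehouse floor with the pack-bot.  [the loading dock: — | the warehouse floor: the drill-bot, the grip-bot, the pack-bot, the paint-bot, the sort-bot, the weld-bot]

11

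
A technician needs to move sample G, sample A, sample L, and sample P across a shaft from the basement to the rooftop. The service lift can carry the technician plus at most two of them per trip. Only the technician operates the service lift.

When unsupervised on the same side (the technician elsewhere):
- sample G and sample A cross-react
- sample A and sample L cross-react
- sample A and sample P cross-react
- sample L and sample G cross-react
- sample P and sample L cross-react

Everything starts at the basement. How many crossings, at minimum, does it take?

5

Counting alone: the technician can take at most 2 across per trip to the rooftop, so moving all 4 needs at least 2 loaded trips out, with a return between consecutive ones — at least 3 crossings.
The safety rule pushes this higher. Following every safe sequence of crossings, the most of the 4 that can be at the rooftop as the service lift arrives there on crossing 3 is 3 — never all 4.
So no plan with fewer than 5 crossings exists, and this one achieves 5:
1. Technician goes to the rooftop with sample A and sample L.
2. Technician goes back to the basement with sample A.
3. Technician goes to the rooftop with sample G and sample P.
4. Technician goes back to the basement with sample L.
5. Technician goes to the rooftop with sample A and sample L.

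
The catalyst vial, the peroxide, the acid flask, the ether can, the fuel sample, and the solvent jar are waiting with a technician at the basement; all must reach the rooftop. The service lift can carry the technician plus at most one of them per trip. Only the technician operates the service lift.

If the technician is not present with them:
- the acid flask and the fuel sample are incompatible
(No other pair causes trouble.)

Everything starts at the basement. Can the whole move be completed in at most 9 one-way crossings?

Counting alone: the technician can take at most 1 across per trip to the rooftop, so moving all 6 needs at least 6 loaded trips out, with a return between consecutive ones — at least 11 crossings.
Since 9 < 11, 9 crossings cannot be enough. (The shortest complete plan in fact takes 11:)
1. Technician goes to the rooftop with the acid flask.
2. Technician goes back to the basement alone.
3. Technician goes to the rooftop with the catalyst vial.
4. Technician goes back to the basement alone.
5. Technician goes to the rooftop with the peroxide.
6. Technician goes back to the basement alone.
7. Technician goes to the rooftop with the ether can.
8. Technician goes back to the basement alone.
9. Technician goes to the rooftop with the solvent jar.
10. Technician goes back to the basement alone.
11. Technician goes to the rooftop with the fuel sample.

No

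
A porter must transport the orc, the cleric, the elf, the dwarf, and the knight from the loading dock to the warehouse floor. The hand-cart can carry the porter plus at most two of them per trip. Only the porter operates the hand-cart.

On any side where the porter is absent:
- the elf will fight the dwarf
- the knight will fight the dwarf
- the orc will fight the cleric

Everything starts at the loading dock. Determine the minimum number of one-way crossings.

5

Counting alone: the porter can take at most 2 across per trip to the warehouse floor, so moving all 5 needs at least 3 loaded trips out, with a return between consecutive ones — at least 5 crossings.
The plan below uses exactly 5 crossings, so it is optimal:
1. Porter goes to the warehouse floor with the dwarf and the orc.
2. Porter goes back to the loading dock alone.
3. Porter goes to the warehouse floor with the elf and the knight.
4. Porter goes back to the loading dock with the dwarf.
5. Porter goes to the warehouse floor with the cleric and the dwarf.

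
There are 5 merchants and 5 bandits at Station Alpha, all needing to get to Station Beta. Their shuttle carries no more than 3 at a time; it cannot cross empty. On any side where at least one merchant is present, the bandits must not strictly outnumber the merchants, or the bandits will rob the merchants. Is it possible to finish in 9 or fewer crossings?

No

Counting alone: each trip to Station Beta takes at most 3 across and each return brings at least 1 back, so after t trips out (and t−1 returns) at most 3t − (t−1) of the 10 are across; that first reaches 10 at t = 5, so at least 9 crossings are needed.
The safety rule pushes this higher. Following every safe sequence of crossings, the most of the 10 that can be at Station Beta as the shuttle arrives there on crossing 9 is 9 — never all 10.
So the move cannot be finished within 9 crossings. (The shortest complete plan takes 11:)
1. 2 bandits → Station Beta.  (Station Alpha: 5M 3B; Station Beta: 0M 2B)
2. 1 bandit ← Station Alpha.  (Station Alpha: 5M 4B; Station Beta: 0M 1B)
3. 3 bandits → Station Beta.  (Station Alpha: 5M 1B; Station Beta: 0M 4B)
4. 1 bandit ← Station Alpha.  (Station Alpha: 5M 2B; Station Beta: 0M 3B)
5. 3 merchants → Station Beta.  (Station Alpha: 2M 2B; Station Beta: 3M 3B)
6. 1 merchant and 1 bandit ← Station Alpha.  (Station Alpha: 3M 3B; Station Beta: 2M 2B)
7. 3 merchants → Station Beta.  (Station Alpha: 0M 3B; Station Beta: 5M 2B)
8. 1 bandit ← Station Alpha.  (Station Alpha: 0M 4B; Station Beta: 5M 1B)
9. 2 bandits → Station Beta.  (Station Alpha: 0M 2B; Station Beta: 5M 3B)
10. 1 bandit ← Station Alpha.  (Station Alpha: 0M 3B; Station Beta: 5M 2B)
11. 3 bandits → Station Beta.  (Station Alpha: 0M 0B; Station Beta: 5M 5B)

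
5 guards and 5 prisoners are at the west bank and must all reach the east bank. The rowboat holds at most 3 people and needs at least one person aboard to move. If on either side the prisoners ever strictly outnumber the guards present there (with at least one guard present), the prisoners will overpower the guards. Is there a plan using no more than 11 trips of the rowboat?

Yes — this plan uses 11 crossings (≤ 11):
1. 2 prisoners → the east bank.  (the west bank: 5G 3P; the east bank: 0G 2P)
2. 1 prisoner ← the west bank.  (the west bank: 5G 4P; the east bank: 0G 1P)
3. 3 prisoners → the east bank.  (the west bank: 5G 1P; the east bank: 0G 4P)
4. 1 prisoner ← the west bank.  (the west bank: 5G 2P; the east bank: 0G 3P)
5. 3 guards → the east bank.  (the west bank: 2G 2P; the east bank: 3G 3P)
6. 1 guard and 1 prisoner ← the west bank.  (the west bank: 3G 3P; the east bank: 2G 2P)
7. 3 guards → the east bank.  (the west bank: 0G 3P; the east bank: 5G 2P)
8. 1 prisoner ← the west bank.  (the west bank: 0G 4P; the east bank: 5G 1P)
9. 2 prisoners → the east bank.  (the west bank: 0G 2P; the east bank: 5G 3P)
10. 1 prisoner ← the west bank.  (the west bank: 0G 3P; the east bank: 5G 2P)
11. 3 prisoners → the east bank.  (the west bank: 0G 0P; the east bank: 5G 5P)

Yes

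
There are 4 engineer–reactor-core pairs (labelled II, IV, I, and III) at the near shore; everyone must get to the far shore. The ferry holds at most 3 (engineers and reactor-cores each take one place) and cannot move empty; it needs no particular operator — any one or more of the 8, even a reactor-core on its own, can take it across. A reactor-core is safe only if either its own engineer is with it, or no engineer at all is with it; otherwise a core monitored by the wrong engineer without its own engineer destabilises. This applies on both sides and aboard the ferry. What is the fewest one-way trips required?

Counting alone: each trip to the far shore takes at most 3 across and each return brings at least 1 back, so after t trips out (and t−1 returns) at most 3t − (t−1) of the 8 are across; that first reaches 8 at t = 4, so at least 7 crossings are needed.
The safety rule pushes this higher. Following every safe sequence of crossings, the most of the 8 that can be at the far shore as the ferry arrives there on crossing 7 is 7 — never all 8.
So no plan with fewer than 9 crossings exists, and this one achieves 9:
1. engineer II and reactor-core II cross → the far shore.
2. engineer II crosses ← the near shore.
3. engineer II, engineer IV, and reactor-core IV cross → the far shore.
4. engineer II and reactor-core II cross ← the near shore.
5. engineer I, engineer II, and engineer III cross → the far shore.
6. reactor-core IV crosses ← the near shore.
7. reactor-core II and reactor-core IV cross → the far shore.
8. reactor-core II crosses ← the near shore.
9. reactor-core I, reactor-core II, and reactor-core III cross → the far shore.

9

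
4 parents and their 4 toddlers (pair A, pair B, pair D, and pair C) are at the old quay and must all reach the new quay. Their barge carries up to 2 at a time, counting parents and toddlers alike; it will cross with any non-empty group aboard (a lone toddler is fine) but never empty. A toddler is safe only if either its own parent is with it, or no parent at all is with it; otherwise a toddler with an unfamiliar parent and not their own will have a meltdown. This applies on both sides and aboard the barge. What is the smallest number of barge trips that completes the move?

impossible

Following every safe sequence of crossings from the start, the most of the 8 that can be at the new quay as the barge arrives there on crossings 1, 3, 5 is 2, 3, 4 respectively; the best ever achieved is 4 of 8.
From crossing 7 on, no configuration arises that was not already reachable earlier: only 44 distinct safe configurations (who is on which side, and where the barge is) can ever be reached, none of them has everyone across, and every continuation just revisits them. So no valid plan exists.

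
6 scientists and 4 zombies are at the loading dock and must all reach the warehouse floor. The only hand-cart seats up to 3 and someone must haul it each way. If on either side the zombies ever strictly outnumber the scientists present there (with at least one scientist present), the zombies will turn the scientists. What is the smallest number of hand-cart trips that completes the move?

9

Counting alone: each trip to the warehouse floor takes at most 3 across and each return brings at least 1 back, so after t trips out (and t−1 returns) at most 3t − (t−1) of the 10 are across; that first reaches 10 at t = 5, so at least 9 crossings are needed.
The plan below uses exactly 9 crossings, so it is optimal:
1. 2 zombies → the warehouse floor.  (the loading dock: 6S 2Z; the warehouse floor: 0S 2Z)
2. 1 zombie ← the loading dock.  (the loading dock: 6S 3Z; the warehouse floor: 0S 1Z)
3. 3 zombies → the warehouse floor.  (the loading dock: 6S 0Z; the warehouse floor: 0S 4Z)
4. 1 zombie ← the loading dock.  (the loading dock: 6S 1Z; the warehouse floor: 0S 3Z)
5. 3 scientists → the warehouse floor.  (the loading dock: 3S 1Z; the warehouse floor: 3S 3Z)
6. 1 zombie ← the loading dock.  (the loading dock: 3S 2Z; the warehouse floor: 3S 2Z)
7. 1 scientist and 2 zombies → the warehouse floor.  (the loading dock: 2S 0Z; the warehouse floor: 4S 4Z)
8. 1 zombie ← the loading dock.  (the loading dock: 2S 1Z; the warehouse floor: 4S 3Z)
9. 2 scientists and 1 zombie → the warehouse floor.  (the loading dock: 0S 0Z; the warehouse floor: 6S 4Z)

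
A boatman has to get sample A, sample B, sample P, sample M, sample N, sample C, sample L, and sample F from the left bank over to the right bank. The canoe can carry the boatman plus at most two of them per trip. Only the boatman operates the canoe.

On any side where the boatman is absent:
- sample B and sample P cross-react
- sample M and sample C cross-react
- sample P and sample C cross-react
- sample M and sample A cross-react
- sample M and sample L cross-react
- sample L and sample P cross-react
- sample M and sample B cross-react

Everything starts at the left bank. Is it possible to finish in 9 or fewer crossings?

Yes

Yes — this plan uses 9 crossings (≤ 9):
1. Boatman goes to the right bank with sample M and sample P.
2. Boatman goes back to the left bank alone.
3. Boatman goes to the right bank with sample A and sample B.
4. Boatman goes back to the left bank with sample M and sample P.
5. Boatman goes to the right bank with sample C and sample L.
6. Boatman goes back to the left bank alone.
7. Boatman goes to the right bank with sample F and sample N.
8. Boatman goes back to the left bank alone.
9. Boatman goes to the right bank with sample M and sample P.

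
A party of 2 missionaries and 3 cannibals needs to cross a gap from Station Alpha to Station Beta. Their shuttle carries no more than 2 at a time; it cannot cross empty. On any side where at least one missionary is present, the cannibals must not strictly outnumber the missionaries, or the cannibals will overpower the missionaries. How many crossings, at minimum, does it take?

The cannibals already outnumber the missionaries at Station Alpha before anyone moves, so the starting position itself is disallowed.

impossible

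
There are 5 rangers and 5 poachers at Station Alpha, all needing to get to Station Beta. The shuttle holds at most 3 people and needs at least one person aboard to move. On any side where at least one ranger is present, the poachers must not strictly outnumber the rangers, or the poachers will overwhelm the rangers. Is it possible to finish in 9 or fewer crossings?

Counting alone: each trip to Station Beta takes at most 3 across and each return brings at least 1 back, so after t trips out (and t−1 returns) at most 3t − (t−1) of the 10 are across; that first reaches 10 at t = 5, so at least 9 crossings are needed.
The safety rule pushes this higher. Following every safe sequence of crossings, the most of the 10 that can be at Station Beta as the shuttle arrives there on crossing 9 is 9 — never all 10.
So the move cannot be finished within 9 crossings. (The shortest complete plan takes 11:)
1. 2 poachers → Station Beta.  (Station Alpha: 5R 3P; Station Beta: 0R 2P)
2. 1 poacher ← Station Alpha.  (Station Alpha: 5R 4P; Station Beta: 0R 1P)
3. 3 poachers → Station Beta.  (Station Alpha: 5R 1P; Station Beta: 0R 4P)
4. 1 poacher ← Station Alpha.  (Station Alpha: 5R 2P; Station Beta: 0R 3P)
5. 3 rangers → Station Beta.  (Station Alpha: 2R 2P; Station Beta: 3R 3P)
6. 1 ranger and 1 poacher ← Station Alpha.  (Station Alpha: 3R 3P; Station Beta: 2R 2P)
7. 3 rangers → Station Beta.  (Station Alpha: 0R 3P; Station Beta: 5R 2P)
8. 1 poacher ← Station Alpha.  (Station Alpha: 0R 4P; Station Beta: 5R 1P)
9. 2 poachers → Station Beta.  (Station Alpha: 0R 2P; Station Beta: 5R 3P)
10. 1 poacher ← Station Alpha.  (Station Alpha: 0R 3P; Station Beta: 5R 2P)
11. 3 poachers → Station Beta.  (Station Alpha: 0R 0P; Station Beta: 5R 5P)

No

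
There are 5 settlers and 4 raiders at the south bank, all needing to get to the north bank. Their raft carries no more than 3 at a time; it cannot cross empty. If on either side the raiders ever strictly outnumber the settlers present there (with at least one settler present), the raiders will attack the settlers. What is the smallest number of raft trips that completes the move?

Counting alone: each trip to the north bank takes at most 3 across and each return brings at least 1 back, so after t trips out (and t−1 returns) at most 3t − (t−1) of the 9 are across; that first reaches 9 at t = 4, so at least 7 crossings are needed.
The plan below uses exactly 7 crossings, so it is optimal:
1. 3 raiders → the north bank.  (the south bank: 5S 1R; the north bank: 0S 3R)
2. 1 raider ← the south bank.  (the south bank: 5S 2R; the north bank: 0S 2R)
3. 3 settlers → the north bank.  (the south bank: 2S 2R; the north bank: 3S 2R)
4. 1 settler ← the south bank.  (the south bank: 3S 2R; the north bank: 2S 2R)
5. 2 settlers and 1 raider → the north bank.  (the south bank: 1S 1R; the north bank: 4S 3R)
6. 1 settler ← the south bank.  (the south bank: 2S 1R; the north bank: 3S 3R)
7. 2 settlers and 1 raider → the north bank.  (the south bank: 0S 0R; the north bank: 5S 4R)

7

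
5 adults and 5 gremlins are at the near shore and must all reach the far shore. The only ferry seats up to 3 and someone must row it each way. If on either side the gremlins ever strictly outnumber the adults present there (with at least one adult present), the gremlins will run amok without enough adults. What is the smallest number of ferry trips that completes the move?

Counting alone: each trip to the far shore takes at most 3 across and each return brings at least 1 back, so after t trips out (and t−1 returns) at most 3t − (t−1) of the 10 are across; that first reaches 10 at t = 5, so at least 9 crossings are needed.
The safety rule pushes this higher. Following every safe sequence of crossings, the most of the 10 that can be at the far shore as the ferry arrives there on crossing 9 is 9 — never all 10.
So no plan with fewer than 11 crossings exists, and this one achieves 11:
1. 2 gremlins → the far shore.  (the near shore: 5A 3G; the far shore: 0A 2G)
2. 1 gremlin ← the near shore.  (the near shore: 5A 4G; the far shore: 0A 1G)
3. 3 gremlins → the far shore.  (the near shore: 5A 1G; the far shore: 0A 4G)
4. 1 gremlin ← the near shore.  (the near shore: 5A 2G; the far shore: 0A 3G)
5. 3 adults → the far shore.  (the near shore: 2A 2G; the far shore: 3A 3G)
6. 1 adult and 1 gremlin ← the near shore.  (the near shore: 3A 3G; the far shore: 2A 2G)
7. 3 adults → the far shore.  (the near shore: 0A 3G; the far shore: 5A 2G)
8. 1 gremlin ← the near shore.  (the near shore: 0A 4G; the far shore: 5A 1G)
9. 2 gremlins → the far shore.  (the near shore: 0A 2G; the far shore: 5A 3G)
10. 1 gremlin ← the near shore.  (the near shore: 0A 3G; the far shore: 5A 2G)
11. 3 gremlins → the far shore.  (the near shore: 0A 0G; the far shore: 5A 5G)

11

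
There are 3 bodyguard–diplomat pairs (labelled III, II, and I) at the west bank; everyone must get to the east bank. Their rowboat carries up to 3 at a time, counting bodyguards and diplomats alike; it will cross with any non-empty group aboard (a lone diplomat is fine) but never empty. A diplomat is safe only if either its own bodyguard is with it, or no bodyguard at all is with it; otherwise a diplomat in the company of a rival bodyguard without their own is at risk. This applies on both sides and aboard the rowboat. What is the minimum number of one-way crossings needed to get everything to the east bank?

5

Counting alone: each trip to the east bank takes at most 3 across and each return brings at least 1 back, so after t trips out (and t−1 returns) at most 3t − (t−1) of the 6 are across; that first reaches 6 at t = 3, so at least 5 crossings are needed.
The plan below uses exactly 5 crossings, so it is optimal:
1. bodyguard III and diplomat III cross → the east bank.
2. bodyguard III crosses ← the west bank.
3. bodyguard I, bodyguard II, and bodyguard III cross → the east bank.
4. diplomat III crosses ← the west bank.
5. diplomat I, diplomat II, and diplomat III cross → the east bank.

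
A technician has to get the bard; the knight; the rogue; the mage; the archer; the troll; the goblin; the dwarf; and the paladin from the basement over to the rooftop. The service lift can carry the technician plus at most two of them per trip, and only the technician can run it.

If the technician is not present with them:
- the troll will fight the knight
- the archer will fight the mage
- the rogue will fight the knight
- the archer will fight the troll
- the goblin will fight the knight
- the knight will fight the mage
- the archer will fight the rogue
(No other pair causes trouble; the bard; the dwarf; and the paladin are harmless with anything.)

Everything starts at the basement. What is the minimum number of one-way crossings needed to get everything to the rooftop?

Counting alone: the technician can take at most 2 across per trip to the rooftop, so moving all 9 needs at least 5 loaded trips out, with a return between consecutive ones — at least 9 crossings.
The safety rule pushes this higher. Following every safe sequence of crossings, the most of the 9 that can be at the rooftop as the service lift arrives there on crossing 9 is 8 — never all 9.
So no plan with fewer than 11 crossings exists, and this one achieves 11:
1. Technician goes to the rooftop with the archer and the knight.  [the basement: the bard, the dwarf, the goblin, the mage, the paladin, the rogue, the troll | the rooftop: the archer, the knight]
2. Technician goes back to the basement alone.  [the basement: the bard, the dwarf, the goblin, the mage, the paladin, the rogue, the troll | the rooftop: the archer, the knight]
3. Technician goes to the rooftop with the bard.  [the basement: the dwarf, the goblin, the mage, the paladin, the rogue, the troll | the rooftop: the archer, the bard, the knight]
4. Technician goes back to the basement alone.  [the basement: the dwarf, the goblin, the mage, the paladin, the rogue, the troll | the rooftop: the archer, the bard, the knight]
5. Technician goes to the rooftop with the mage and the rogue.  [the basement: the dwarf, the goblin, the paladin, the troll | the rooftop: the archer, the bard, the knight, the mage, the rogue]
6. Technician goes back to the basement with the archer and the knight.  [the basement: the archer, the dwarf, the goblin, the knight, the paladin, the troll | the rooftop: the bard, the mage, the rogue]
7. Technician goes to the rooftop with the goblin and the troll.  [the basement: the archer, the dwarf, the knight, the paladin | the rooftop: the bard, the goblin, the mage, the rogue, the troll]
8. Technician goes back to the basement alone.  [the basement: the archer, the dwarf, the knight, the paladin | the rooftop: the bard, the goblin, the mage, the rogue, the troll]
9. Technician goes to the rooftop with the dwarf and the paladin.  [the basement: the archer, the knight | the rooftop: the bard, the dwarf, the goblin, the mage, the paladin, the rogue, the troll]
10. Technician goes back to the basement alone.  [the basement: the archer, the knight | the rooftop: the bard, the dwarf, the goblin, the mage, the paladin, the rogue, the troll]
11. Technician goes to the rooftop with the archer and the knight.  [the basement: — | the rooftop: the archer, the bard, the dwarf, the goblin, the knight, the mage, the paladin, the rogue, the troll]

11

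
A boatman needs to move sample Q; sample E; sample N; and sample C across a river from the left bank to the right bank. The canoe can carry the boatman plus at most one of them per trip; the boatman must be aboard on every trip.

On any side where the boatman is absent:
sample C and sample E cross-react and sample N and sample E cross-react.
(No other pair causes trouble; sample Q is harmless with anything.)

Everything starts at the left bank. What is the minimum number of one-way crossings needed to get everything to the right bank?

Counting alone: the boatman can take at most 1 across per trip to the right bank, so moving all 4 needs at least 4 loaded trips out, with a return between consecutive ones — at least 7 crossings.
The safety rule pushes this higher. Following every safe sequence of crossings, the most of the 4 that can be at the right bank as the canoe arrives there on crossing 7 is 3 — never all 4.
So no plan with fewer than 9 crossings exists, and this one achieves 9:
1. Boatman goes to the right bank with sample E.  [the left bank: sample C, sample N, sample Q | the right bank: sample E]
2. Boatman goes back to the left bank alone.  [the left bank: sample C, sample N, sample Q | the right bank: sample E]
3. Boatman goes to the right bank with sample Q.  [the left bank: sample C, sample N | the right bank: sample E, sample Q]
4. Boatman goes back to the left bank alone.  [the left bank: sample C, sample N | the right bank: sample E, sample Q]
5. Boatman goes to the right bank with sample N.  [the left bank: sample C | the right bank: sample E, sample N, sample Q]
6. Boatman goes back to the left bank with sample E.  [the left bank: sample C, sample E | the right bank: sample N, sample Q]
7. Boatman goes to the right bank with sample C.  [the left bank: sample E | the right bank: sample C, sample N, sample Q]
8. Boatman goes back to the left bank alone.  [the left bank: sample E | the right bank: sample C, sample N, sample Q]
9. Boatman goes to the right bank with sample E.  [the left bank: — | the right bank: sample C, sample E, sample N, sample Q]

9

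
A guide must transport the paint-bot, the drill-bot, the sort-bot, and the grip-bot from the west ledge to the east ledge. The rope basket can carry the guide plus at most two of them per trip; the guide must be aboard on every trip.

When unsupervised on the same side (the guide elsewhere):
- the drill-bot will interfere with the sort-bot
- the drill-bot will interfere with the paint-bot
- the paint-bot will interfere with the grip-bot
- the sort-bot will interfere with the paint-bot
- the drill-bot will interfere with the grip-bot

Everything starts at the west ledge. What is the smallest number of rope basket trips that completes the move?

Counting alone: the guide can take at most 2 across per trip to the east ledge, so moving all 4 needs at least 2 loaded trips out, with a return between consecutive ones — at least 3 crossings.
The safety rule pushes this higher. Following every safe sequence of crossings, the most of the 4 that can be at the east ledge as the rope basket arrives there on crossing 3 is 3 — never all 4.
So no plan with fewer than 5 crossings exists, and this one achieves 5:
1. Guide goes to the east ledge with the drill-bot and the paint-bot.  [the west ledge: the grip-bot, the sort-bot | the east ledge: the drill-bot, the paint-bot]
2. Guide goes back to the west ledge with the paint-bot.  [the west ledge: the grip-bot, the paint-bot, the sort-bot | the east ledge: the drill-bot]
3. Guide goes to the east ledge with the grip-bot and the sort-bot.  [the west ledge: the paint-bot | the east ledge: the drill-bot, the grip-bot, the sort-bot]
4. Guide goes back to the west ledge with the drill-bot.  [the west ledge: the drill-bot, the paint-bot | the east ledge: the grip-bot, the sort-bot]
5. Guide goes to the east ledge with the drill-bot and the paint-bot.  [the west ledge: — | the east ledge: the drill-bot, the grip-bot, the paint-bot, the sort-bot]

5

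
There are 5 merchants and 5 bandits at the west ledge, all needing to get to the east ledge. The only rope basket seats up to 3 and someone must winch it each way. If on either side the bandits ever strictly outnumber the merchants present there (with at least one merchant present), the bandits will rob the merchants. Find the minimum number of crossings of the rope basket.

11

Counting alone: each trip to the east ledge takes at most 3 across and each return brings at least 1 back, so after t trips out (and t−1 returns) at most 3t − (t−1) of the 10 are across; that first reaches 10 at t = 5, so at least 9 crossings are needed.
The safety rule pushes this higher. Following every safe sequence of crossings, the most of the 10 that can be at the east ledge as the rope basket arrives there on crossing 9 is 9 — never all 10.
So no plan with fewer than 11 crossings exists, and this one achieves 11:
1. 2 bandits → the east ledge.  (the west ledge: 5M 3B; the east ledge: 0M 2B)
2. 1 bandit ← the west ledge.  (the west ledge: 5M 4B; the east ledge: 0M 1B)
3. 3 bandits → the east ledge.  (the west ledge: 5M 1B; the east ledge: 0M 4B)
4. 1 bandit ← the west ledge.  (the west ledge: 5M 2B; the east ledge: 0M 3B)
5. 3 merchants → the east ledge.  (the west ledge: 2M 2B; the east ledge: 3M 3B)
6. 1 merchant and 1 bandit ← the west ledge.  (the west ledge: 3M 3B; the east ledge: 2M 2B)
7. 3 merchants → the east ledge.  (the west ledge: 0M 3B; the east ledge: 5M 2B)
8. 1 bandit ← the west ledge.  (the west ledge: 0M 4B; the east ledge: 5M 1B)
9. 2 bandits → the east ledge.  (the west ledge: 0M 2B; the east ledge: 5M 3B)
10. 1 bandit ← the west ledge.  (the west ledge: 0M 3B; the east ledge: 5M 2B)
11. 3 bandits → the east ledge.  (the west ledge: 0M 0B; the east ledge: 5M 5B)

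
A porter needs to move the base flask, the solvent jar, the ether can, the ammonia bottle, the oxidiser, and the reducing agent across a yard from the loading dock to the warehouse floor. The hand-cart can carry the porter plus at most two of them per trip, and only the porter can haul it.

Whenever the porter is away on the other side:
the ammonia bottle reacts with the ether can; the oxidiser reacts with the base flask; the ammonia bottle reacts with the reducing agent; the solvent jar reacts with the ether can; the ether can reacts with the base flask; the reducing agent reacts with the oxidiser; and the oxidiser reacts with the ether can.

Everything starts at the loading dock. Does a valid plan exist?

Whatever the first load, the items left behind include a forbidden pair without the porter. No opening move is safe, so no plan exists.

No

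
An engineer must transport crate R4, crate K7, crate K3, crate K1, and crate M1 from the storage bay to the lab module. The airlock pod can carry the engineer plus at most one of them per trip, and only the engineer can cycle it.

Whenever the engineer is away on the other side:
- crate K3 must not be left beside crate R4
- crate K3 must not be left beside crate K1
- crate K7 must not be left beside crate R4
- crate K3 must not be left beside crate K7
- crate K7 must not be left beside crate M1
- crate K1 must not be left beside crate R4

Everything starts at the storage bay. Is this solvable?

Whatever the first load, the items left behind include a forbidden pair without the engineer. No opening move is safe, so no plan exists.

No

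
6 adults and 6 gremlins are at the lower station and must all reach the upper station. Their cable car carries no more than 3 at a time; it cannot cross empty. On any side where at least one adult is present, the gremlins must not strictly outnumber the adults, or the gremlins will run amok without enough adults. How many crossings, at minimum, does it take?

Following every safe sequence of crossings from the start, the most of the 12 that can be at the upper station as the cable car arrives there on crossings 1, 3, 5 is 3, 5, 6 respectively; the best ever achieved is 6 of 12.
From crossing 7 on, no configuration arises that was not already reachable earlier: only 17 distinct safe configurations (who is on which side, and where the cable car is) can ever be reached, none of them has everyone across, and every continuation just revisits them. They are: 0 adults + 0 gremlins across (cable car back at the start); 0 adults + 1 gremlin across (cable car there); 0 adults + 1 gremlin across (cable car back at the start); 0 adults + 2 gremlins across (cable car there); 0 adults + 2 gremlins across (cable car back at the start); 0 adults + 3 gremlins across (cable car there); 0 adults + 3 gremlins across (cable car back at the start); 0 adults + 4 gremlins across (cable car there); 0 adults + 4 gremlins across (cable car back at the start); 0 adults + 5 gremlins across (cable car there); 0 adults + 5 gremlins across (cable car back at the start); 0 adults + 6 gremlins across (cable car there); 1 adult + 1 gremlin across (cable car there); 1 adult + 1 gremlin across (cable car back at the start); 2 adults + 2 gremlins across (cable car there); 2 adults + 2 gremlins across (cable car back at the start); 3 adults + 3 gremlins across (cable car there). So no valid plan exists.

impossible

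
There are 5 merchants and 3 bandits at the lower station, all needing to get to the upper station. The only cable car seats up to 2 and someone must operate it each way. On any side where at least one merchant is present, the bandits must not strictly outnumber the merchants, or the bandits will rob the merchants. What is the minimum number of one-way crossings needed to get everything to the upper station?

13

Counting alone: each trip to the upper station takes at most 2 across and each return brings at least 1 back, so after t trips out (and t−1 returns) at most 2t − (t−1) of the 8 are across; that first reaches 8 at t = 7, so at least 13 crossings are needed.
The plan below uses exactly 13 crossings, so it is optimal:
1. 2 bandits → the upper station.  (the lower station: 5M 1B; the upper station: 0M 2B)
2. 1 bandit ← the lower station.  (the lower station: 5M 2B; the upper station: 0M 1B)
3. 2 bandits → the upper station.  (the lower station: 5M 0B; the upper station: 0M 3B)
4. 1 bandit ← the lower station.  (the lower station: 5M 1B; the upper station: 0M 2B)
5. 2 merchants → the upper station.  (the lower station: 3M 1B; the upper station: 2M 2B)
6. 1 bandit ← the lower station.  (the lower station: 3M 2B; the upper station: 2M 1B)
7. 1 merchant and 1 bandit → the upper station.  (the lower station: 2M 1B; the upper station: 3M 2B)
8. 1 bandit ← the lower station.  (the lower station: 2M 2B; the upper station: 3M 1B)
9. 2 bandits → the upper station.  (the lower station: 2M 0B; the upper station: 3M 3B)
10. 1 bandit ← the lower station.  (the lower station: 2M 1B; the upper station: 3M 2B)
11. 1 merchant and 1 bandit → the upper station.  (the lower station: 1M 0B; the upper station: 4M 3B)
12. 1 bandit ← the lower station.  (the lower station: 1M 1B; the upper station: 4M 2B)
13. 1 merchant and 1 bandit → the upper station.  (the lower station: 0M 0B; the upper station: 5M 3B)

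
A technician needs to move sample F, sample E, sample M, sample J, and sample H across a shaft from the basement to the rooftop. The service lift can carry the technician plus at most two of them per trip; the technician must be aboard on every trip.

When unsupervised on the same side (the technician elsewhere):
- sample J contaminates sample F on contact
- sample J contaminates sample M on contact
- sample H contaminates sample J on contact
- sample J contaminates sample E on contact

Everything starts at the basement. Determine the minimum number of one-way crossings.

7

Counting alone: the technician can take at most 2 across per trip to the rooftop, so moving all 5 needs at least 3 loaded trips out, with a return between consecutive ones — at least 5 crossings.
The safety rule pushes this higher. Following every safe sequence of crossings, the most of the 5 that can be at the rooftop as the service lift arrives there on crossing 5 is 4 — never all 5.
So no plan with fewer than 7 crossings exists, and this one achieves 7:
1. Technician goes to the rooftop with sample J.  [the basement: sample E, sample F, sample H, sample M | the rooftop: sample J]
2. Technician goes back to the basement alone.  [the basement: sample E, sample F, sample H, sample M | the rooftop: sample J]
3. Technician goes to the rooftop with sample E and sample F.  [the basement: sample H, sample M | the rooftop: sample E, sample F, sample J]
4. Technician goes back to the basement with sample J.  [the basement: sample H, sample J, sample M | the rooftop: sample E, sample F]
5. Technician goes to the rooftop with sample J and sample M.  [the basement: sample H | the rooftop: sample E, sample F, sample J, sample M]
6. Technician goes back to the basement with sample J.  [the basement: sample H, sample J | the rooftop: sample E, sample F, sample M]
7. Technician goes to the rooftop with sample H and sample J.  [the basement: — | the rooftop: sample E, sample F, sample H, sample J, sample M]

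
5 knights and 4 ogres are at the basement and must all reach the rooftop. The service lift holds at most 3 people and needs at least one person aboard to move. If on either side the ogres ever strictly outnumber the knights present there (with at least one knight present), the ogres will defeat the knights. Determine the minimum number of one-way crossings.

Counting alone: each trip to the rooftop takes at most 3 across and each return brings at least 1 back, so after t trips out (and t−1 returns) at most 3t − (t−1) of the 9 are across; that first reaches 9 at t = 4, so at least 7 crossings are needed.
The plan below uses exactly 7 crossings, so it is optimal:
1. 3 ogres → the rooftop.  (the basement: 5K 1O; the rooftop: 0K 3O)
2. 1 ogre ← the basement.  (the basement: 5K 2O; the rooftop: 0K 2O)
3. 3 knights → the rooftop.  (the basement: 2K 2O; the rooftop: 3K 2O)
4. 1 knight ← the basement.  (the basement: 3K 2O; the rooftop: 2K 2O)
5. 2 knights and 1 ogre → the rooftop.  (the basement: 1K 1O; the rooftop: 4K 3O)
6. 1 knight ← the basement.  (the basement: 2K 1O; the rooftop: 3K 3O)
7. 2 knights and 1 ogre → the rooftop.  (the basement: 0K 0O; the rooftop: 5K 4O)

7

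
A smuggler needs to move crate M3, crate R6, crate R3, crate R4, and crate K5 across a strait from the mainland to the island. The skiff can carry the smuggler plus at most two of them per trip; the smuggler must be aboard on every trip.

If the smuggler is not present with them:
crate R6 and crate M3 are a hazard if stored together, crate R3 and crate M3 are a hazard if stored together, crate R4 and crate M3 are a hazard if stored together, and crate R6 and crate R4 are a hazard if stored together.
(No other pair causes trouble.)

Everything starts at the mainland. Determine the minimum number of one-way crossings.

7

Counting alone: the smuggler can take at most 2 across per trip to the island, so moving all 5 needs at least 3 loaded trips out, with a return between consecutive ones — at least 5 crossings.
The safety rule pushes this higher. Following every safe sequence of crossings, the most of the 5 that can be at the island as the skiff arrives there on crossing 5 is 4 — never all 5.
So no plan with fewer than 7 crossings exists, and this one achieves 7:
1. Smuggler goes to the island with crate M3 and crate R6.  [the mainland: crate K5, crate R3, crate R4 | the island: crate M3, crate R6]
2. Smuggler goes back to the mainland with crate M3.  [the mainland: crate K5, crate M3, crate R3, crate R4 | the island: crate R6]
3. Smuggler goes to the island with crate M3 and crate R3.  [the mainland: crate K5, crate R4 | the island: crate M3, crate R3, crate R6]
4. Smuggler goes back to the mainland with crate M3.  [the mainland: crate K5, crate M3, crate R4 | the island: crate R3, crate R6]
5. Smuggler goes to the island with crate K5 and crate M3.  [the mainland: crate R4 | the island: crate K5, crate M3, crate R3, crate R6]
6. Smuggler goes back to the mainland with crate M3.  [the mainland: crate M3, crate R4 | the island: crate K5, crate R3, crate R6]
7. Smuggler goes to the island with crate M3 and crate R4.  [the mainland: — | the island: crate K5, crate M3, crate R3, crate R4, crate R6]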